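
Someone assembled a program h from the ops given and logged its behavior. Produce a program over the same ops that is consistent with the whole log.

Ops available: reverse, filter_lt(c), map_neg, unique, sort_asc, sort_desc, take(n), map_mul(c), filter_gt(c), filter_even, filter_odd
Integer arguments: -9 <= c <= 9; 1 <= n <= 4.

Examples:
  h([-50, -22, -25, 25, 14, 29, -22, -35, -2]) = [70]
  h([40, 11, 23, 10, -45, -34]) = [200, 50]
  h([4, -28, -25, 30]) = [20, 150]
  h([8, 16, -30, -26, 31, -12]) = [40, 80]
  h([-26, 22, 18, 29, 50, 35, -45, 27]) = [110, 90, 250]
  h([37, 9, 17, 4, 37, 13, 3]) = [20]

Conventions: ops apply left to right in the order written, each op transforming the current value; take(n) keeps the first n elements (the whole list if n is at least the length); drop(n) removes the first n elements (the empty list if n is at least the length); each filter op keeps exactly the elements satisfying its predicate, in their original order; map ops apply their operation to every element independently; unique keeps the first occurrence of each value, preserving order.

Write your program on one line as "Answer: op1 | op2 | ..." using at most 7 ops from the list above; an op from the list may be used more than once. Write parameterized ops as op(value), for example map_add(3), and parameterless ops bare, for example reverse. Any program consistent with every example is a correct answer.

filter_gt(-6) | unique | map_neg | map_mul(-5) | filter_even | filter_gt(8)

Check, running the answer program on each example:
  [-50, -22, -25, 25, 14, 29, -22, -35, -2] -> [25, 14, 29, -2] -> [25, 14, 29, -2] -> [-25, -14, -29, 2] -> [125, 70, 145, -10] -> [70, -10] -> [70]
  [40, 11, 23, 10, -45, -34] -> [40, 11, 23, 10] -> [40, 11, 23, 10] -> [-40, -11, -23, -10] -> [200, 55, 115, 50] -> [200, 50] -> [200, 50]
  [4, -28, -25, 30] -> [4, 30] -> [4, 30] -> [-4, -30] -> [20, 150] -> [20, 150] -> [20, 150]
  [8, 16, -30, -26, 31, -12] -> [8, 16, 31] -> [8, 16, 31] -> [-8, -16, -31] -> [40, 80, 155] -> [40, 80] -> [40, 80]
  [-26, 22, 18, 29, 50, 35, -45, 27] -> [22, 18, 29, 50, 35, 27] -> [22, 18, 29, 50, 35, 27] -> [-22, -18, -29, -50, -35, -27] -> [110, 90, 145, 250, 175, 135] -> [110, 90, 250] -> [110, 90, 250]
  [37, 9, 17, 4, 37, 13, 3] -> [37, 9, 17, 4, 37, 13, 3] -> [37, 9, 17, 4, 13, 3] -> [-37, -9, -17, -4, -13, -3] -> [185, 45, 85, 20, 65, 15] -> [20] -> [20]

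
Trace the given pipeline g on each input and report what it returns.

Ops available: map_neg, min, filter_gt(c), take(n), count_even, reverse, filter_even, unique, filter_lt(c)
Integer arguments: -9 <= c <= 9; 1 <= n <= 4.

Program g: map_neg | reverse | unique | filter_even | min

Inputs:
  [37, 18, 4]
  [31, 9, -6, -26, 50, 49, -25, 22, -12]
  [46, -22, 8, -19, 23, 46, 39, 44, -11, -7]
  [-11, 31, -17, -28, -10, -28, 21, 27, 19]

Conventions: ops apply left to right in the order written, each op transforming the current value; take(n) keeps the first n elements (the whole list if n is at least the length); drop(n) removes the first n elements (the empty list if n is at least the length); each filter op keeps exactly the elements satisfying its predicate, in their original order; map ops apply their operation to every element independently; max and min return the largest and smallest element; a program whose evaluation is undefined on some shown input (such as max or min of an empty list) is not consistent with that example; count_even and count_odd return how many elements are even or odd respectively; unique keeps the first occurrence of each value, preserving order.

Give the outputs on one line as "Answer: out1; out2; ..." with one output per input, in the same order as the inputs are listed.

-18; -50; -46; 10

Execution, op by op:
  [37, 18, 4] -> [-37, -18, -4] -> [-4, -18, -37] -> [-4, -18, -37] -> [-4, -18] -> -18
  [31, 9, -6, -26, 50, 49, -25, 22, -12] -> [-31, -9, 6, 26, -50, -49, 25, -22, 12] -> [12, -22, 25, -49, -50, 26, 6, -9, -31] -> [12, -22, 25, -49, -50, 26, 6, -9, -31] -> [12, -22, -50, 26, 6] -> -50
  [46, -22, 8, -19, 23, 46, 39, 44, -11, -7] -> [-46, 22, -8, 19, -23, -46, -39, -44, 11, 7] -> [7, 11, -44, -39, -46, -23, 19, -8, 22, -46] -> [7, 11, -44, -39, -46, -23, 19, -8, 22] -> [-44, -46, -8, 22] -> -46
  [-11, 31, -17, -28, -10, -28, 21, 27, 19] -> [11, -31, 17, 28, 10, 28, -21, -27, -19] -> [-19, -27, -21, 28, 10, 28, 17, -31, 11] -> [-19, -27, -21, 28, 10, 17, -31, 11] -> [28, 10] -> 10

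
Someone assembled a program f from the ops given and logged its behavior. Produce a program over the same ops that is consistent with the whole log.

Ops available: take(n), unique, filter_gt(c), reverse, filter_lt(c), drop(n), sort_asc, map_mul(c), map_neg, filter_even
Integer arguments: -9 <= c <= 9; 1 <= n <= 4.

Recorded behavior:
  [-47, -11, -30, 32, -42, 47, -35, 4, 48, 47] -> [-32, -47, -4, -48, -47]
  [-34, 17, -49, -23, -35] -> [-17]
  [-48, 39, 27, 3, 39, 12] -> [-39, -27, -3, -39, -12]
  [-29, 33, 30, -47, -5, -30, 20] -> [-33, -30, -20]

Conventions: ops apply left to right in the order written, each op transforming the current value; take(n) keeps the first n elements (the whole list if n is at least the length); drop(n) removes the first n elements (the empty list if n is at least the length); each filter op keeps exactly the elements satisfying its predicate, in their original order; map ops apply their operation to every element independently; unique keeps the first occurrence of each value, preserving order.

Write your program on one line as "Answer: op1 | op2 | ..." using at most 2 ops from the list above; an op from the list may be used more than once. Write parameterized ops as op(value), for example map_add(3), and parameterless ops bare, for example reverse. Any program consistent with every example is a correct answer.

filter_gt(1) | map_neg

Check, running the answer program on each example:
  [-47, -11, -30, 32, -42, 47, -35, 4, 48, 47] -> [32, 47, 4, 48, 47] -> [-32, -47, -4, -48, -47]
  [-34, 17, -49, -23, -35] -> [17] -> [-17]
  [-48, 39, 27, 3, 39, 12] -> [39, 27, 3, 39, 12] -> [-39, -27, -3, -39, -12]
  [-29, 33, 30, -47, -5, -30, 20] -> [33, 30, 20] -> [-33, -30, -20]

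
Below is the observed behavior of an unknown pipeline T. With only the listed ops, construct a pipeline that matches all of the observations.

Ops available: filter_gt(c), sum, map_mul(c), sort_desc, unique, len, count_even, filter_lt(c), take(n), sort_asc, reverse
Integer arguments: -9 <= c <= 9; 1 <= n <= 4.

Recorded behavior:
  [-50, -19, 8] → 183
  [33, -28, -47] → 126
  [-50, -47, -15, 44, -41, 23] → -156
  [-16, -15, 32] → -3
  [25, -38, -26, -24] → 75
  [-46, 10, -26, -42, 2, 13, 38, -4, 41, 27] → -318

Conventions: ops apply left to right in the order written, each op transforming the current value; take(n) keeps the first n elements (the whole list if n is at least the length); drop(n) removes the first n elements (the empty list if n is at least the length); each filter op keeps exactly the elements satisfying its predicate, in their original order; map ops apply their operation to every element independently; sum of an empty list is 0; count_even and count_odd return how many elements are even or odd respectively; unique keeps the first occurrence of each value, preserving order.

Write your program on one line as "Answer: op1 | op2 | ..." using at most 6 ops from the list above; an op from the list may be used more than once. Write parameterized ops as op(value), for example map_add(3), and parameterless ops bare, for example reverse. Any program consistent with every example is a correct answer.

sort_asc | map_mul(-3) | reverse | take(3) | sort_desc | sum

Check, running the answer program on each example:
  [-50, -19, 8] -> [-50, -19, 8] -> [150, 57, -24] -> [-24, 57, 150] -> [-24, 57, 150] -> [150, 57, -24] -> 183
  [33, -28, -47] -> [-47, -28, 33] -> [141, 84, -99] -> [-99, 84, 141] -> [-99, 84, 141] -> [141, 84, -99] -> 126
  [-50, -47, -15, 44, -41, 23] -> [-50, -47, -41, -15, 23, 44] -> [150, 141, 123, 45, -69, -132] -> [-132, -69, 45, 123, 141, 150] -> [-132, -69, 45] -> [45, -69, -132] -> -156
  [-16, -15, 32] -> [-16, -15, 32] -> [48, 45, -96] -> [-96, 45, 48] -> [-96, 45, 48] -> [48, 45, -96] -> -3
  [25, -38, -26, -24] -> [-38, -26, -24, 25] -> [114, 78, 72, -75] -> [-75, 72, 78, 114] -> [-75, 72, 78] -> [78, 72, -75] -> 75
  [-46, 10, -26, -42, 2, 13, 38, -4, 41, 27] -> [-46, -42, -26, -4, 2, 10, 13, 27, 38, 41] -> [138, 126, 78, 12, -6, -30, -39, -81, -114, -123] -> [-123, -114, -81, -39, -30, -6, 12, 78, 126, 138] -> [-123, -114, -81] -> [-81, -114, -123] -> -318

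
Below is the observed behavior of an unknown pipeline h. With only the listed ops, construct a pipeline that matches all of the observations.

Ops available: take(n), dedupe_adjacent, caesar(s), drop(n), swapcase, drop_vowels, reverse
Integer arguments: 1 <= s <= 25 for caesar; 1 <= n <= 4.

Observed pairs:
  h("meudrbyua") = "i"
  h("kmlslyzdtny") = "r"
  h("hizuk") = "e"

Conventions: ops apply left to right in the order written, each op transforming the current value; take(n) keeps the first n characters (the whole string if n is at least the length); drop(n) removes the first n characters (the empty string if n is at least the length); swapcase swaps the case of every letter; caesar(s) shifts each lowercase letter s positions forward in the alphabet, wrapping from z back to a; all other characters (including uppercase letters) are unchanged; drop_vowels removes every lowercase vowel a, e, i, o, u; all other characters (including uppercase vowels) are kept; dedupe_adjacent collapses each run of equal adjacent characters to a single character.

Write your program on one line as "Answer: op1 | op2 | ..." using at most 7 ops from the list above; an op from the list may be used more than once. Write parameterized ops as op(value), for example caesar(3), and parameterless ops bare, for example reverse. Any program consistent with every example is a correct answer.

drop_vowels | caesar(17) | caesar(6) | drop(1) | caesar(8) | take(1)

Check, running the answer program on each example:
  "meudrbyua" -> "mdrby" -> "duisp" -> "jaoyv" -> "aoyv" -> "iwgd" -> "i"
  "kmlslyzdtny" -> "kmlslyzdtny" -> "bdcjcpqukep" -> "hjipivwaqkv" -> "jipivwaqkv" -> "rqxqdeiysd" -> "r"
  "hizuk" -> "hzk" -> "yqb" -> "ewh" -> "wh" -> "ep" -> "e"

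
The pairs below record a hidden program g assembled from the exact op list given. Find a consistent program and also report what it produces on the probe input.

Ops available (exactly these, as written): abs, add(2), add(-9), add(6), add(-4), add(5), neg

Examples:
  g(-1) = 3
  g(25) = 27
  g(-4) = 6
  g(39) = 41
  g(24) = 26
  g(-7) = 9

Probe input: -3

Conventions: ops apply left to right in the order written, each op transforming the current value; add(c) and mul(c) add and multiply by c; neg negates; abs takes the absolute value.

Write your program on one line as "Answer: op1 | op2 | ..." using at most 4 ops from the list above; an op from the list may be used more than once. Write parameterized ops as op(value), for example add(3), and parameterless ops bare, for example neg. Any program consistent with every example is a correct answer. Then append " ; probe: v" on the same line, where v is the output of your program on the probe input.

neg | abs | add(2) ; probe: 5

Check, running the answer program on each example:
  -1 -> 1 -> 1 -> 3
  25 -> -25 -> 25 -> 27
  -4 -> 4 -> 4 -> 6
  39 -> -39 -> 39 -> 41
  24 -> -24 -> 24 -> 26
  -7 -> 7 -> 7 -> 9
  probe: -3 -> 3 -> 3 -> 5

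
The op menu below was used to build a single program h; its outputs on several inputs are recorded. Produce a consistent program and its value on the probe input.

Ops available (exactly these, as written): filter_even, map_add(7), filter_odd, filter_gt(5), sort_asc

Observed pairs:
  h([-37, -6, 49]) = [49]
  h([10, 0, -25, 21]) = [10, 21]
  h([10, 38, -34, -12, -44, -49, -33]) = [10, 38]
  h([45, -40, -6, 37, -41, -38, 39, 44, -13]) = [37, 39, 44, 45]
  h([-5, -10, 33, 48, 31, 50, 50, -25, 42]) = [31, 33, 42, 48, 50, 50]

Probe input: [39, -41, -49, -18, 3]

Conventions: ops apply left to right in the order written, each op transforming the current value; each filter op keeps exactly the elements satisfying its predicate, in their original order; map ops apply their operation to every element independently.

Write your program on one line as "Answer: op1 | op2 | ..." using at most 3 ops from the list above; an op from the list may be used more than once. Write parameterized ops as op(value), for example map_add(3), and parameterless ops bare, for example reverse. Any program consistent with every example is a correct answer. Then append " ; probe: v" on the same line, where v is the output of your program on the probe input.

filter_gt(5) | sort_asc ; probe: [39]

Check, running the answer program on each example:
  [-37, -6, 49] -> [49] -> [49]
  [10, 0, -25, 21] -> [10, 21] -> [10, 21]
  [10, 38, -34, -12, -44, -49, -33] -> [10, 38] -> [10, 38]
  [45, -40, -6, 37, -41, -38, 39, 44, -13] -> [45, 37, 39, 44] -> [37, 39, 44, 45]
  [-5, -10, 33, 48, 31, 50, 50, -25, 42] -> [33, 48, 31, 50, 50, 42] -> [31, 33, 42, 48, 50, 50]
  probe: [39, -41, -49, -18, 3] -> [39] -> [39]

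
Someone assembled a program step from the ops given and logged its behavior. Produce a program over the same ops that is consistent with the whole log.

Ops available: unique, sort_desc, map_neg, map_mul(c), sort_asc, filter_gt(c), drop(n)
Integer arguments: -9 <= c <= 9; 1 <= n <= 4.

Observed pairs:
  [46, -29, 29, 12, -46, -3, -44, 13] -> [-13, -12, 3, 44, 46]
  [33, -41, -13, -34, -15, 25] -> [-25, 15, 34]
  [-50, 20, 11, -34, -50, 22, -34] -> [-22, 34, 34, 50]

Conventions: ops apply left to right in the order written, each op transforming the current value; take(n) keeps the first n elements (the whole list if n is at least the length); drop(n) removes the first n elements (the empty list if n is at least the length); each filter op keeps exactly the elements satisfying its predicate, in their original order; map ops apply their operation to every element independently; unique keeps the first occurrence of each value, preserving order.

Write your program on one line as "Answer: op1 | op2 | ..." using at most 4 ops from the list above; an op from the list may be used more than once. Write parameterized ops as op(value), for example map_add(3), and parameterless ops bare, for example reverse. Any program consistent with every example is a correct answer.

drop(3) | map_neg | sort_asc

Check, running the answer program on each example:
  [46, -29, 29, 12, -46, -3, -44, 13] -> [12, -46, -3, -44, 13] -> [-12, 46, 3, 44, -13] -> [-13, -12, 3, 44, 46]
  [33, -41, -13, -34, -15, 25] -> [-34, -15, 25] -> [34, 15, -25] -> [-25, 15, 34]
  [-50, 20, 11, -34, -50, 22, -34] -> [-34, -50, 22, -34] -> [34, 50, -22, 34] -> [-22, 34, 34, 50]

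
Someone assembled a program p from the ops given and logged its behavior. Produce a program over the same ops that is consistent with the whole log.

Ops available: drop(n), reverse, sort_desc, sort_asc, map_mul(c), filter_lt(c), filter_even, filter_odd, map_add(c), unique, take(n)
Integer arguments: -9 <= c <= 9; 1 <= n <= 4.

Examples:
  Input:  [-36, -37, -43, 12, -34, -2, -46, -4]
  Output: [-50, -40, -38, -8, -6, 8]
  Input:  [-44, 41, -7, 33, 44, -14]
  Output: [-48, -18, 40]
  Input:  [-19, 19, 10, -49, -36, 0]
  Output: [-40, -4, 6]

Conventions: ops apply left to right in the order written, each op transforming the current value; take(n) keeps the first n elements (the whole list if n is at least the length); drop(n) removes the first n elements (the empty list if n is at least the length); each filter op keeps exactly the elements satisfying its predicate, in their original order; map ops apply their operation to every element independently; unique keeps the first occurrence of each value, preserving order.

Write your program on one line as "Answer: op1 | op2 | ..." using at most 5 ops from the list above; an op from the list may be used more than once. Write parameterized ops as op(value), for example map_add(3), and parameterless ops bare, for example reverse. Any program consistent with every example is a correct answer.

filter_even | map_add(-1) | map_add(-3) | sort_asc

Check, running the answer program on each example:
  [-36, -37, -43, 12, -34, -2, -46, -4] -> [-36, 12, -34, -2, -46, -4] -> [-37, 11, -35, -3, -47, -5] -> [-40, 8, -38, -6, -50, -8] -> [-50, -40, -38, -8, -6, 8]
  [-44, 41, -7, 33, 44, -14] -> [-44, 44, -14] -> [-45, 43, -15] -> [-48, 40, -18] -> [-48, -18, 40]
  [-19, 19, 10, -49, -36, 0] -> [10, -36, 0] -> [9, -37, -1] -> [6, -40, -4] -> [-40, -4, 6]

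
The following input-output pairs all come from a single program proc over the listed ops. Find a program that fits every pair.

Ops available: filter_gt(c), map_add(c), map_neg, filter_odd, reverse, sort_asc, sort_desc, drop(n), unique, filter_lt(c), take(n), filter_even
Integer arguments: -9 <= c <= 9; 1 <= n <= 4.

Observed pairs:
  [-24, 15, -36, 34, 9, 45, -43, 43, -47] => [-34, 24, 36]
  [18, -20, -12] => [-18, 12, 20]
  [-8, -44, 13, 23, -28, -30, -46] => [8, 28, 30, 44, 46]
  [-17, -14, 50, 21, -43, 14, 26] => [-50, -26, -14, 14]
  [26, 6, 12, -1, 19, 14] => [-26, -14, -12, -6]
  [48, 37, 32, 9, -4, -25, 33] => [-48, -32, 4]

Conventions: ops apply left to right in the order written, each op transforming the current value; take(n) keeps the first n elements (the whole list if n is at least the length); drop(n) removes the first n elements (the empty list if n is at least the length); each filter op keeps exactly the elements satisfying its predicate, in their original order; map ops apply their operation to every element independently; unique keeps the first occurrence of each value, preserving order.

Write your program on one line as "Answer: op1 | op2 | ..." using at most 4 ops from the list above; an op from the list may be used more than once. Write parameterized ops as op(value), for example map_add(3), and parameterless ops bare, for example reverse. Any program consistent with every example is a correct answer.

sort_asc | reverse | map_neg | filter_even

Check, running the answer program on each example:
  [-24, 15, -36, 34, 9, 45, -43, 43, -47] -> [-47, -43, -36, -24, 9, 15, 34, 43, 45] -> [45, 43, 34, 15, 9, -24, -36, -43, -47] -> [-45, -43, -34, -15, -9, 24, 36, 43, 47] -> [-34, 24, 36]
  [18, -20, -12] -> [-20, -12, 18] -> [18, -12, -20] -> [-18, 12, 20] -> [-18, 12, 20]
  [-8, -44, 13, 23, -28, -30, -46] -> [-46, -44, -30, -28, -8, 13, 23] -> [23, 13, -8, -28, -30, -44, -46] -> [-23, -13, 8, 28, 30, 44, 46] -> [8, 28, 30, 44, 46]
  [-17, -14, 50, 21, -43, 14, 26] -> [-43, -17, -14, 14, 21, 26, 50] -> [50, 26, 21, 14, -14, -17, -43] -> [-50, -26, -21, -14, 14, 17, 43] -> [-50, -26, -14, 14]
  [26, 6, 12, -1, 19, 14] -> [-1, 6, 12, 14, 19, 26] -> [26, 19, 14, 12, 6, -1] -> [-26, -19, -14, -12, -6, 1] -> [-26, -14, -12, -6]
  [48, 37, 32, 9, -4, -25, 33] -> [-25, -4, 9, 32, 33, 37, 48] -> [48, 37, 33, 32, 9, -4, -25] -> [-48, -37, -33, -32, -9, 4, 25] -> [-48, -32, 4]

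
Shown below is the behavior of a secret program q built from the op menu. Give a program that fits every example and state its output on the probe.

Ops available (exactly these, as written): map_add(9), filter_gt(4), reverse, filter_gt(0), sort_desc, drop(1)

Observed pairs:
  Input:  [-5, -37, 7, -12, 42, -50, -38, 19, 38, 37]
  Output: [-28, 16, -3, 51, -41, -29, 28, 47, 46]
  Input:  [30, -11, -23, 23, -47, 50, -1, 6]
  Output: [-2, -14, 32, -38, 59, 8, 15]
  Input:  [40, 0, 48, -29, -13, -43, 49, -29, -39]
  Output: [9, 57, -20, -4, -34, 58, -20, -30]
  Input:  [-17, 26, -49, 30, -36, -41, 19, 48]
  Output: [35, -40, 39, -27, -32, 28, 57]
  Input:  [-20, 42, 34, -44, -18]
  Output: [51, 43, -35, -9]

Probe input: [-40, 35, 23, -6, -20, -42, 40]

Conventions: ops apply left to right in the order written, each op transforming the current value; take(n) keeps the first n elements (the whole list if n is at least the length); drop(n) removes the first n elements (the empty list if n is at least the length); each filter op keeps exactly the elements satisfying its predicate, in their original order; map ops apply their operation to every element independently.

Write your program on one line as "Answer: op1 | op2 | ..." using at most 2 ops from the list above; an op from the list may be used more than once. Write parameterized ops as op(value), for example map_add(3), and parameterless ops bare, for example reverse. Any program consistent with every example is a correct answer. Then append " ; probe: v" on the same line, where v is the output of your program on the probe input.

drop(1) | map_add(9) ; probe: [44, 32, 3, -11, -33, 49]

Check, running the answer program on each example:
  [-5, -37, 7, -12, 42, -50, -38, 19, 38, 37] -> [-37, 7, -12, 42, -50, -38, 19, 38, 37] -> [-28, 16, -3, 51, -41, -29, 28, 47, 46]
  [30, -11, -23, 23, -47, 50, -1, 6] -> [-11, -23, 23, -47, 50, -1, 6] -> [-2, -14, 32, -38, 59, 8, 15]
  [40, 0, 48, -29, -13, -43, 49, -29, -39] -> [0, 48, -29, -13, -43, 49, -29, -39] -> [9, 57, -20, -4, -34, 58, -20, -30]
  [-17, 26, -49, 30, -36, -41, 19, 48] -> [26, -49, 30, -36, -41, 19, 48] -> [35, -40, 39, -27, -32, 28, 57]
  [-20, 42, 34, -44, -18] -> [42, 34, -44, -18] -> [51, 43, -35, -9]
  probe: [-40, 35, 23, -6, -20, -42, 40] -> [35, 23, -6, -20, -42, 40] -> [44, 32, 3, -11, -33, 49]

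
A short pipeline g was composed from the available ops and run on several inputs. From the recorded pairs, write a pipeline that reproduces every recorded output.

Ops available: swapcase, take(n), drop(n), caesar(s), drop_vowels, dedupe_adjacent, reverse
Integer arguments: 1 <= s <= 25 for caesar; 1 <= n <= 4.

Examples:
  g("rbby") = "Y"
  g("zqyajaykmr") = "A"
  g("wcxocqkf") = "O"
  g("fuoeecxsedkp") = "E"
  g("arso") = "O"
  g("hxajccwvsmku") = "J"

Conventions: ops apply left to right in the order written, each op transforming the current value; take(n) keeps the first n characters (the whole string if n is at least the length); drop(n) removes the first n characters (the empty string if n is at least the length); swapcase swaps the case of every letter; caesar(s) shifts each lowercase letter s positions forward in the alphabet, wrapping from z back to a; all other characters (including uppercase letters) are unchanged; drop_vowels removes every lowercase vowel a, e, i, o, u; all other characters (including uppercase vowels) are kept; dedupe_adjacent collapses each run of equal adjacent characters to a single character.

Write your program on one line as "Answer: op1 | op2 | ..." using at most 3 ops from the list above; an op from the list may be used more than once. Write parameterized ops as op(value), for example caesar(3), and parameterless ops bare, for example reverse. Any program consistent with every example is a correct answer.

drop(3) | take(1) | swapcase

Check, running the answer program on each example:
  "rbby" -> "y" -> "y" -> "Y"
  "zqyajaykmr" -> "ajaykmr" -> "a" -> "A"
  "wcxocqkf" -> "ocqkf" -> "o" -> "O"
  "fuoeecxsedkp" -> "eecxsedkp" -> "e" -> "E"
  "arso" -> "o" -> "o" -> "O"
  "hxajccwvsmku" -> "jccwvsmku" -> "j" -> "J"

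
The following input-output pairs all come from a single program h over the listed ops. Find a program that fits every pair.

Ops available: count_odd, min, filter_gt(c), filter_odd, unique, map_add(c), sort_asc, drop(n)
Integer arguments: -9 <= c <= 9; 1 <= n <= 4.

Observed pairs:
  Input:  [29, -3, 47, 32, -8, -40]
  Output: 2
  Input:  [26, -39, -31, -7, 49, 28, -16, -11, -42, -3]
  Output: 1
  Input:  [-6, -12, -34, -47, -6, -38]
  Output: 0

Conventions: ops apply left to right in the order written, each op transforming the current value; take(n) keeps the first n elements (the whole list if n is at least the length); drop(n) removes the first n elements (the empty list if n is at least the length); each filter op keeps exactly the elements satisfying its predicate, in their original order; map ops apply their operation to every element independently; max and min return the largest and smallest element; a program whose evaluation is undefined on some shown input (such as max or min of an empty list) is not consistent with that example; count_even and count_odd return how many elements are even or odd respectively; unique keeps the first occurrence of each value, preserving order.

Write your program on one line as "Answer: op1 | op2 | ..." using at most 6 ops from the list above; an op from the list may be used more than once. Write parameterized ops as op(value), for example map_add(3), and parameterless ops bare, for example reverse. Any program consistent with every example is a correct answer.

map_add(3) | filter_gt(-8) | drop(2) | drop(1) | count_odd

Check, running the answer program on each example:
  [29, -3, 47, 32, -8, -40] -> [32, 0, 50, 35, -5, -37] -> [32, 0, 50, 35, -5] -> [50, 35, -5] -> [35, -5] -> 2
  [26, -39, -31, -7, 49, 28, -16, -11, -42, -3] -> [29, -36, -28, -4, 52, 31, -13, -8, -39, 0] -> [29, -4, 52, 31, 0] -> [52, 31, 0] -> [31, 0] -> 1
  [-6, -12, -34, -47, -6, -38] -> [-3, -9, -31, -44, -3, -35] -> [-3, -3] -> [] -> [] -> 0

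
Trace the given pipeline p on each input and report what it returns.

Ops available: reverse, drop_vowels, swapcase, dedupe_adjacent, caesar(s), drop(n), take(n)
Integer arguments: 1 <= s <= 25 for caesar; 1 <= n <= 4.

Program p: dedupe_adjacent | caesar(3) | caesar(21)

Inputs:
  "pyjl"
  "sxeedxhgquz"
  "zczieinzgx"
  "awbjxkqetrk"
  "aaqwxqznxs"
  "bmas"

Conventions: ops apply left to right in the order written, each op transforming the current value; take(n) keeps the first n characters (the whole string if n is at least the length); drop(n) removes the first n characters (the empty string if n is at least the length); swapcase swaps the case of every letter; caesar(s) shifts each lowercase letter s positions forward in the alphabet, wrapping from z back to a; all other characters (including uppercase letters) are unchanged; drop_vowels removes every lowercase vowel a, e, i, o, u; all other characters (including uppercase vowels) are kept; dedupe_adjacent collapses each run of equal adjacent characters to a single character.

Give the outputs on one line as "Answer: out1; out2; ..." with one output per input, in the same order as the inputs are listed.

"nwhj"; "qvcbvfeosx"; "xaxgcglxev"; "yuzhviocrpi"; "youvoxlvq"; "zkyq"

Execution, op by op:
  "pyjl" -> "pyjl" -> "sbmo" -> "nwhj"
  "sxeedxhgquz" -> "sxedxhgquz" -> "vahgakjtxc" -> "qvcbvfeosx"
  "zczieinzgx" -> "zczieinzgx" -> "cfclhlqcja" -> "xaxgcglxev"
  "awbjxkqetrk" -> "awbjxkqetrk" -> "dzemanthwun" -> "yuzhviocrpi"
  "aaqwxqznxs" -> "aqwxqznxs" -> "dtzatcqav" -> "youvoxlvq"
  "bmas" -> "bmas" -> "epdv" -> "zkyq"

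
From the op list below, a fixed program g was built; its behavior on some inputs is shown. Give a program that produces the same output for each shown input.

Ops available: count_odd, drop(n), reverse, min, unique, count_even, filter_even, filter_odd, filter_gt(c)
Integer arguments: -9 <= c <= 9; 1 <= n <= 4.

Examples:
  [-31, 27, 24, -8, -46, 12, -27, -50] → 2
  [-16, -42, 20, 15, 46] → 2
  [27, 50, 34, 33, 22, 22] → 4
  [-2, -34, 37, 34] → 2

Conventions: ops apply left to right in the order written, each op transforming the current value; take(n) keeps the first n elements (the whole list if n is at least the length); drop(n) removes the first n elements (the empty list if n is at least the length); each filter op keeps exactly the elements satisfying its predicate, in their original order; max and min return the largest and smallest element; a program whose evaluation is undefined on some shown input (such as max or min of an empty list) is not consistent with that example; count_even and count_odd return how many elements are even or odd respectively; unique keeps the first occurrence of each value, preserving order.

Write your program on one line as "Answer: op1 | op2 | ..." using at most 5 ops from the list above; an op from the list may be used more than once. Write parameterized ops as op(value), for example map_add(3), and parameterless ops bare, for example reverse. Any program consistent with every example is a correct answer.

filter_even | filter_gt(-5) | reverse | count_even

Check, running the answer program on each example:
  [-31, 27, 24, -8, -46, 12, -27, -50] -> [24, -8, -46, 12, -50] -> [24, 12] -> [12, 24] -> 2
  [-16, -42, 20, 15, 46] -> [-16, -42, 20, 46] -> [20, 46] -> [46, 20] -> 2
  [27, 50, 34, 33, 22, 22] -> [50, 34, 22, 22] -> [50, 34, 22, 22] -> [22, 22, 34, 50] -> 4
  [-2, -34, 37, 34] -> [-2, -34, 34] -> [-2, 34] -> [34, -2] -> 2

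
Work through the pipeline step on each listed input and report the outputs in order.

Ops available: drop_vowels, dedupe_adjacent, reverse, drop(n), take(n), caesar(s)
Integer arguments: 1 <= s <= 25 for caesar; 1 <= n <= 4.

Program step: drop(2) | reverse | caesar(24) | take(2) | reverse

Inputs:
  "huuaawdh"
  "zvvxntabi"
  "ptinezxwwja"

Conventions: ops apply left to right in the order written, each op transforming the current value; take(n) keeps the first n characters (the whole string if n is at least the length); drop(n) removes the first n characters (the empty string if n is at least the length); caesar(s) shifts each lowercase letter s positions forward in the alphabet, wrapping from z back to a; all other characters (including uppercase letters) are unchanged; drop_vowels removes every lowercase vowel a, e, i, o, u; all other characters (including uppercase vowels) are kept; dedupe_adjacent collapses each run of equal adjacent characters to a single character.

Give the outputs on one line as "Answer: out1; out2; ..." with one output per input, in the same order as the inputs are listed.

"bf"; "zg"; "hy"

Execution, op by op:
  "huuaawdh" -> "uaawdh" -> "hdwaau" -> "fbuyys" -> "fb" -> "bf"
  "zvvxntabi" -> "vxntabi" -> "ibatnxv" -> "gzyrlvt" -> "gz" -> "zg"
  "ptinezxwwja" -> "inezxwwja" -> "ajwwxzeni" -> "yhuuvxclg" -> "yh" -> "hy"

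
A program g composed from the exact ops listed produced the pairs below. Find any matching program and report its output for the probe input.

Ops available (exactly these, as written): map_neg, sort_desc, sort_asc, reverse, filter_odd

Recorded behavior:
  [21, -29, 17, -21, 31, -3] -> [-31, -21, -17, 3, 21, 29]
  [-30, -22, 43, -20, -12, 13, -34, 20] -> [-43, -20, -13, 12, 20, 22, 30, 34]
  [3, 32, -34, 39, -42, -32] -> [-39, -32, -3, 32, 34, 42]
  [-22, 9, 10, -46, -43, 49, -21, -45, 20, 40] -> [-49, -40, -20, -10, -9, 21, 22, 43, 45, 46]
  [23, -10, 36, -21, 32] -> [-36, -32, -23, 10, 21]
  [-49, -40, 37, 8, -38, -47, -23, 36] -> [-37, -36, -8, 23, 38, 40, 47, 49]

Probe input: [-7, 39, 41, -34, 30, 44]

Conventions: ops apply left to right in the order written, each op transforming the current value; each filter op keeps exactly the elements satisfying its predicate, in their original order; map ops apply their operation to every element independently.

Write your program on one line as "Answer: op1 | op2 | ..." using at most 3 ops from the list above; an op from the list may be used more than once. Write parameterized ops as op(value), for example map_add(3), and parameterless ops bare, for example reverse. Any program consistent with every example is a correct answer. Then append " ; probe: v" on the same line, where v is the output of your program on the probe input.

reverse | sort_desc | map_neg ; probe: [-44, -41, -39, -30, 7, 34]

Check, running the answer program on each example:
  [21, -29, 17, -21, 31, -3] -> [-3, 31, -21, 17, -29, 21] -> [31, 21, 17, -3, -21, -29] -> [-31, -21, -17, 3, 21, 29]
  [-30, -22, 43, -20, -12, 13, -34, 20] -> [20, -34, 13, -12, -20, 43, -22, -30] -> [43, 20, 13, -12, -20, -22, -30, -34] -> [-43, -20, -13, 12, 20, 22, 30, 34]
  [3, 32, -34, 39, -42, -32] -> [-32, -42, 39, -34, 32, 3] -> [39, 32, 3, -32, -34, -42] -> [-39, -32, -3, 32, 34, 42]
  [-22, 9, 10, -46, -43, 49, -21, -45, 20, 40] -> [40, 20, -45, -21, 49, -43, -46, 10, 9, -22] -> [49, 40, 20, 10, 9, -21, -22, -43, -45, -46] -> [-49, -40, -20, -10, -9, 21, 22, 43, 45, 46]
  [23, -10, 36, -21, 32] -> [32, -21, 36, -10, 23] -> [36, 32, 23, -10, -21] -> [-36, -32, -23, 10, 21]
  [-49, -40, 37, 8, -38, -47, -23, 36] -> [36, -23, -47, -38, 8, 37, -40, -49] -> [37, 36, 8, -23, -38, -40, -47, -49] -> [-37, -36, -8, 23, 38, 40, 47, 49]
  probe: [-7, 39, 41, -34, 30, 44] -> [44, 30, -34, 41, 39, -7] -> [44, 41, 39, 30, -7, -34] -> [-44, -41, -39, -30, 7, 34]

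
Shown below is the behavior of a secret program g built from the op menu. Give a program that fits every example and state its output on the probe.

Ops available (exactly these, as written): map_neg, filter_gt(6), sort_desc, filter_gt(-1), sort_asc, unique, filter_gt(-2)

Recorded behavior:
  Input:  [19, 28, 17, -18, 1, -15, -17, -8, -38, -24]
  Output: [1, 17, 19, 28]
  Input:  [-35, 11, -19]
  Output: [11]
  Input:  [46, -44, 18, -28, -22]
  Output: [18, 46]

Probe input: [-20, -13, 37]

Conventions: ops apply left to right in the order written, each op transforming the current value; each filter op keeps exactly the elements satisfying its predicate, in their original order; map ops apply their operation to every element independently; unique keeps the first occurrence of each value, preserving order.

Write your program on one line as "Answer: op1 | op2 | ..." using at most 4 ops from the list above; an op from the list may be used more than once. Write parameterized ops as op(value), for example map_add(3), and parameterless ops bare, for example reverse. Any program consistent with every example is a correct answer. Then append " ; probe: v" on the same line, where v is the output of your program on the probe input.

sort_desc | sort_asc | filter_gt(-1) ; probe: [37]

Check, running the answer program on each example:
  [19, 28, 17, -18, 1, -15, -17, -8, -38, -24] -> [28, 19, 17, 1, -8, -15, -17, -18, -24, -38] -> [-38, -24, -18, -17, -15, -8, 1, 17, 19, 28] -> [1, 17, 19, 28]
  [-35, 11, -19] -> [11, -19, -35] -> [-35, -19, 11] -> [11]
  [46, -44, 18, -28, -22] -> [46, 18, -22, -28, -44] -> [-44, -28, -22, 18, 46] -> [18, 46]
  probe: [-20, -13, 37] -> [37, -13, -20] -> [-20, -13, 37] -> [37]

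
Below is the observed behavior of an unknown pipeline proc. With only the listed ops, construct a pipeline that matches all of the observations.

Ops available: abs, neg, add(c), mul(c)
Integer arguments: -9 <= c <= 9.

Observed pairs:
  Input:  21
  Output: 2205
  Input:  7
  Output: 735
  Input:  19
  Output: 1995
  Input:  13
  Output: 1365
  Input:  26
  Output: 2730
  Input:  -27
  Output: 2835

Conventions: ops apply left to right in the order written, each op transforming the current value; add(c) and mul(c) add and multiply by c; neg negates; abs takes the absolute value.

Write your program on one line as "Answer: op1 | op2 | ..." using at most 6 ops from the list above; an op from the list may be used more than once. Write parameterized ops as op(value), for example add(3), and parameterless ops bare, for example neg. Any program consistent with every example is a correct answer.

neg | abs | mul(5) | mul(-3) | mul(-7)

Check, running the answer program on each example:
  21 -> -21 -> 21 -> 105 -> -315 -> 2205
  7 -> -7 -> 7 -> 35 -> -105 -> 735
  19 -> -19 -> 19 -> 95 -> -285 -> 1995
  13 -> -13 -> 13 -> 65 -> -195 -> 1365
  26 -> -26 -> 26 -> 130 -> -390 -> 2730
  -27 -> 27 -> 27 -> 135 -> -405 -> 2835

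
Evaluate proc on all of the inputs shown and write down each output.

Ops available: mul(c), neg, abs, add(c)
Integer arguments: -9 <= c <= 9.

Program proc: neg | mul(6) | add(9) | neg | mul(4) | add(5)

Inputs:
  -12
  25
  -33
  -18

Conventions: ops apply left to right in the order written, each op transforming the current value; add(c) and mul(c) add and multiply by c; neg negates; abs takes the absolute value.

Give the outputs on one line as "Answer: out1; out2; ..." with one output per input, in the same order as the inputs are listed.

Execution, op by op:
  -12 -> 12 -> 72 -> 81 -> -81 -> -324 -> -319
  25 -> -25 -> -150 -> -141 -> 141 -> 564 -> 569
  -33 -> 33 -> 198 -> 207 -> -207 -> -828 -> -823
  -18 -> 18 -> 108 -> 117 -> -117 -> -468 -> -463

-319; 569; -823; -463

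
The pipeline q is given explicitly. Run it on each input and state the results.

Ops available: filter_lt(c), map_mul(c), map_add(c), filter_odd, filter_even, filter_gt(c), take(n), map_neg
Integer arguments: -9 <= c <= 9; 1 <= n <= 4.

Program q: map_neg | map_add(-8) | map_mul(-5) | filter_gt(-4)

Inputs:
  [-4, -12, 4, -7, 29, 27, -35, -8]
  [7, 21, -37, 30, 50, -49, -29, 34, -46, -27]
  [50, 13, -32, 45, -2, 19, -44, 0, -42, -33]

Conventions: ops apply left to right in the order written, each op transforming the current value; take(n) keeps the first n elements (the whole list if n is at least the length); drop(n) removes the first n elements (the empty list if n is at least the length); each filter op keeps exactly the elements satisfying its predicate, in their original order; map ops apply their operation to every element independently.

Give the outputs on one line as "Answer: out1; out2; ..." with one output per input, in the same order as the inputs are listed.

Execution, op by op:
  [-4, -12, 4, -7, 29, 27, -35, -8] -> [4, 12, -4, 7, -29, -27, 35, 8] -> [-4, 4, -12, -1, -37, -35, 27, 0] -> [20, -20, 60, 5, 185, 175, -135, 0] -> [20, 60, 5, 185, 175, 0]
  [7, 21, -37, 30, 50, -49, -29, 34, -46, -27] -> [-7, -21, 37, -30, -50, 49, 29, -34, 46, 27] -> [-15, -29, 29, -38, -58, 41, 21, -42, 38, 19] -> [75, 145, -145, 190, 290, -205, -105, 210, -190, -95] -> [75, 145, 190, 290, 210]
  [50, 13, -32, 45, -2, 19, -44, 0, -42, -33] -> [-50, -13, 32, -45, 2, -19, 44, 0, 42, 33] -> [-58, -21, 24, -53, -6, -27, 36, -8, 34, 25] -> [290, 105, -120, 265, 30, 135, -180, 40, -170, -125] -> [290, 105, 265, 30, 135, 40]

[20, 60, 5, 185, 175, 0]; [75, 145, 190, 290, 210]; [290, 105, 265, 30, 135, 40]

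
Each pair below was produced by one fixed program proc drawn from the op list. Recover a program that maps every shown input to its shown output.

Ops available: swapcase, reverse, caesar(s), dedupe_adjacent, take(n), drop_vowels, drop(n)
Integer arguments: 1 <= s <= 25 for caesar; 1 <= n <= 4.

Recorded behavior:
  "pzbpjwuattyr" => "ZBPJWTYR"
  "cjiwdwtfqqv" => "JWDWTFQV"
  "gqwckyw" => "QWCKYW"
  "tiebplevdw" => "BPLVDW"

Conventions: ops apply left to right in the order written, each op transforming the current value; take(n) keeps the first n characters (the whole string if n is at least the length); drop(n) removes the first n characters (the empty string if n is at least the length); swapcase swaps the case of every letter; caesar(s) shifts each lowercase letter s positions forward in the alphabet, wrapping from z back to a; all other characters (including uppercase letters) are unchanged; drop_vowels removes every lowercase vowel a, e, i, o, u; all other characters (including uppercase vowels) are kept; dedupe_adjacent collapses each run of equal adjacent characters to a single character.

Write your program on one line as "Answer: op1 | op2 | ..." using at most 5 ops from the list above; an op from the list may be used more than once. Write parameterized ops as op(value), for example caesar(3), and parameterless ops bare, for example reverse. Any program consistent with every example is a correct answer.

dedupe_adjacent | drop_vowels | swapcase | drop(1)

Check, running the answer program on each example:
  "pzbpjwuattyr" -> "pzbpjwuatyr" -> "pzbpjwtyr" -> "PZBPJWTYR" -> "ZBPJWTYR"
  "cjiwdwtfqqv" -> "cjiwdwtfqv" -> "cjwdwtfqv" -> "CJWDWTFQV" -> "JWDWTFQV"
  "gqwckyw" -> "gqwckyw" -> "gqwckyw" -> "GQWCKYW" -> "QWCKYW"
  "tiebplevdw" -> "tiebplevdw" -> "tbplvdw" -> "TBPLVDW" -> "BPLVDW"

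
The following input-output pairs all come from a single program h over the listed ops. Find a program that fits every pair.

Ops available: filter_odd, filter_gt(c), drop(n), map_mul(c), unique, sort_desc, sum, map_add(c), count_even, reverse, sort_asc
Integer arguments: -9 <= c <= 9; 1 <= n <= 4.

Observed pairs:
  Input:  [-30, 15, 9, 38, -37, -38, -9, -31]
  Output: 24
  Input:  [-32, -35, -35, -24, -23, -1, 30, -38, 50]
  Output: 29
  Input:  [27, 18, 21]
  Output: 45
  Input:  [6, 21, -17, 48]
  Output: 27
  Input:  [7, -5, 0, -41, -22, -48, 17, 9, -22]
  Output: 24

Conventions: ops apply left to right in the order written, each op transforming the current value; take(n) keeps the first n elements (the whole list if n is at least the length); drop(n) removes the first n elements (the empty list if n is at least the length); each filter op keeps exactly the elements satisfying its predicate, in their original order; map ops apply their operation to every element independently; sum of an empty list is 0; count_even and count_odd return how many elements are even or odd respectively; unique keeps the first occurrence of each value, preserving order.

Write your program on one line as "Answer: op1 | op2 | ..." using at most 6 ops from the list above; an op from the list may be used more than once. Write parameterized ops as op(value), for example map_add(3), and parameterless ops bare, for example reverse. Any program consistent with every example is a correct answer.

reverse | filter_gt(-4) | drop(1) | sort_desc | sum

Check, running the answer program on each example:
  [-30, 15, 9, 38, -37, -38, -9, -31] -> [-31, -9, -38, -37, 38, 9, 15, -30] -> [38, 9, 15] -> [9, 15] -> [15, 9] -> 24
  [-32, -35, -35, -24, -23, -1, 30, -38, 50] -> [50, -38, 30, -1, -23, -24, -35, -35, -32] -> [50, 30, -1] -> [30, -1] -> [30, -1] -> 29
  [27, 18, 21] -> [21, 18, 27] -> [21, 18, 27] -> [18, 27] -> [27, 18] -> 45
  [6, 21, -17, 48] -> [48, -17, 21, 6] -> [48, 21, 6] -> [21, 6] -> [21, 6] -> 27
  [7, -5, 0, -41, -22, -48, 17, 9, -22] -> [-22, 9, 17, -48, -22, -41, 0, -5, 7] -> [9, 17, 0, 7] -> [17, 0, 7] -> [17, 7, 0] -> 24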